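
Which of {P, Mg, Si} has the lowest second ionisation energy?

Mg

IE_2 is the cost of taking one more electron from the +1 cation: P⁺ still has 4 valence electrons; Mg⁺ still has 1 valence electron; Si⁺ still has 3 valence electrons.
All are still removing valence electrons, so compare the +1 ions as you would atoms: IE_2 generally rises across a period (higher Z_eff) and falls down a group (larger shell), subject to the usual subshell exceptions.
Valence configurations: P⁺ [Ne]3s²3p², Mg⁺ [Ne]3s¹, Si⁺ [Ne]3s²3p¹.
Tabulated IE_2 (kJ/mol): P 1907, Mg 1451, Si 1577.
Overall IE_2 order: Mg < Si < P.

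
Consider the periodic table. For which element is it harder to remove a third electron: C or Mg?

Mg

The third ionization energy removes an electron from the +2 ion. For each element: C²⁺ still has 2 valence electrons; Mg²⁺ is the bare [Ne] core.
Core electrons are held far more tightly than valence electrons, so Mg tops the IE_3 order.
Tabulated IE_3 (kJ/mol): C 4620, Mg 7733.
Putting it together, IE_3: C < Mg.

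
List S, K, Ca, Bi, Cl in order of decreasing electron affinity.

Cl > S > Bi > K > Ca

Adding an electron releases more energy for atoms nearer the top right (short of the noble gases).
Here both period and group differ, so the two effects have to be weighed against each other.
K > Ca: this pair runs against the simple trend — see the exception note.
Bi > K: period and group pull opposite ways; the across-period shift dominates (91 vs 48 kJ/mol).
S > Bi: both effects reinforce here, so S is clearly the higher of the two.
Cl > S: Cl lies to the right of S in period 3, so the across-period effect alone puts Cl higher.
Note the exception: K has a higher electron affinity than Ca, contrary to the simple trend — adding an electron to Ca (ns²) has to open a new, higher-energy np subshell, which is unfavourable.
For reference (kJ/mol): S 200, Cl 349, K 48, Ca 2, Bi 91.
So from highest to lowest: Cl > S > Bi > K > Ca.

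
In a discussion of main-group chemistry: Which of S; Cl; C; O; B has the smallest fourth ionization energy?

After 3 electrons have been removed, what remains? S³⁺ still has 3 valence electrons; Cl³⁺ still has 4 valence electrons; C³⁺ still has 1 valence electron; O³⁺ still has 3 valence electrons; B³⁺ is the bare [He] core.
Core electrons are held far more tightly than valence electrons, so B tops the IE_4 order.
Valence configurations: S³⁺ [Ne]3s²3p¹, Cl³⁺ [Ne]3s²3p², C³⁺ [He]2s¹, O³⁺ [He]2s²2p¹.
Tabulated IE_4 (kJ/mol): S 4556, Cl 5159, C 6223, O 7469, B 25026.
Overall IE_4 order: S < Cl < C < O < B.

S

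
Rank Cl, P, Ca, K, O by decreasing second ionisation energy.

After 1 electron has been removed, what remains? Cl⁺ still has 6 valence electrons; P⁺ still has 4 valence electrons; Ca⁺ still has 1 valence electron; K⁺ is the bare [Ar] core; O⁺ still has 5 valence electrons.
Usually core removal costs more than valence removal, but here the competition is close: a tightly held n=2 valence electron can cost more to remove than an n=3 core electron, so the actual values have to decide it.
Valence configurations: Cl⁺ [Ne]3s²3p⁴, P⁺ [Ne]3s²3p², Ca⁺ [Ar]4s¹, O⁺ [He]2s²2p³.
Approximate IE_2 values (kJ/mol): Cl 2298, P 1907, Ca 1145, K 3052, O 3388.
Putting it together, IE_2: Ca < P < Cl < K < O.

O > K > Cl > P > Ca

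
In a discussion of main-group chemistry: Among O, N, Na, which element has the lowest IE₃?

The third ionization energy removes an electron from the +2 ion. For each element: O²⁺ still has 4 valence electrons; N²⁺ still has 3 valence electrons; Na²⁺ is already 1 electron into the core.
Breaking into a closed-shell core is much more expensive than removing a leftover valence electron — Na has the largest IE_3 here.
Valence configurations: O²⁺ [He]2s²2p², N²⁺ [He]2s²2p¹.
Approximate IE_3 values (kJ/mol): O 5300, N 4578, Na 6910.
Putting it together, IE_3: N < O < Na.

N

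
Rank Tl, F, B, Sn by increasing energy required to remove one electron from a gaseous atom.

First ionization energy rises across a period (greater Z_eff holds electrons more tightly) and falls down a group (valence electrons are farther from the nucleus).
Neither a single period nor a single group — weigh both effects.
Sn > Tl: relative to Tl, both the across-period and down-group shifts push Sn's first ionization energy up.
B > Sn: the two effects oppose for this pair; the down-group effect wins (801 vs 709 kJ/mol).
F > B: F lies to the right of B in period 2, so the across-period effect alone puts F higher.
For reference (kJ/mol): B 801, F 1681, Sn 709, Tl 589.
So from lowest to highest: Tl < Sn < B < F.

Tl, Sn, B, F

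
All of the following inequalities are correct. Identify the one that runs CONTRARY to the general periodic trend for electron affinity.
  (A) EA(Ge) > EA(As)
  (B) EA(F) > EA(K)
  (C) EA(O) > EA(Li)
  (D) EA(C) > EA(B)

The general trend: electron affinity increases across a period and decreases down a group.
(A) Ge (period 4, group 14) vs As (period 4, group 15): the stated order contradicts the simple trend.
(B) F (period 2, group 17) vs K (period 4, group 1): the stated order agrees with the simple trend.
(C) O (period 2, group 16) vs Li (period 2, group 1): the stated order agrees with the simple trend.
(D) C (period 2, group 14) vs B (period 2, group 13): the stated order agrees with the simple trend.
The exception is (A): adding an electron to As's half-filled 4p³ is unfavourable, so Ge (4p²) has the more exothermic EA.

(A)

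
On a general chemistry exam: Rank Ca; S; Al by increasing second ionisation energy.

Ca, Al, S

The second ionization energy removes an electron from the +1 ion. For each element: Ca⁺ still has 1 valence electron; S⁺ still has 5 valence electrons; Al⁺ still has 2 valence electrons.
All are still removing valence electrons, so compare the +1 ions as you would atoms: IE_2 generally rises across a period (higher Z_eff) and falls down a group (larger shell), subject to the usual subshell exceptions.
Valence configurations: Ca⁺ [Ar]4s¹, S⁺ [Ne]3s²3p³, Al⁺ [Ne]3s².
Approximate IE_2 values (kJ/mol): Ca 1145, S 2252, Al 1817.
So the second ionization energies run Ca < Al < S.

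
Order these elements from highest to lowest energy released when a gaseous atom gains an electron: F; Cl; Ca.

Cl, F, Ca

F is in period 2, group 17; Cl is in period 3, group 17; Ca is in period 4, group 2.
EA tends to increase across a period and decrease down a group, though the pattern is less regular than for IE or radius.
Neither a single period nor a single group — weigh both effects.
F > Ca: relative to Ca, both the across-period and down-group shifts push F's electron affinity up.
Cl > F: this pair runs against the simple trend — see the exception note.
Note the exception: Cl has a higher electron affinity than F, contrary to the simple trend — F's small 2p subshell makes the incoming electron feel strong e⁻–e⁻ repulsion, so Cl actually releases more energy on gaining an electron.
Approximate values (kJ/mol): F 328, Cl 349, Ca 2.
So from highest to lowest: Cl > F > Ca.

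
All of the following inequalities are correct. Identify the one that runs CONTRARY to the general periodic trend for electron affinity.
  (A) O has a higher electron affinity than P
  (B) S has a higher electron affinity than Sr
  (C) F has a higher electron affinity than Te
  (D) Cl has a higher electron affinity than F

The general trend: electron affinity increases across a period and decreases down a group.
(A) O (period 2, group 16) vs P (period 3, group 15): the stated order agrees with the simple trend.
(B) S (period 3, group 16) vs Sr (period 5, group 2): the stated order agrees with the simple trend.
(C) F (period 2, group 17) vs Te (period 5, group 16): the stated order agrees with the simple trend.
(D) Cl (period 3, group 17) vs F (period 2, group 17): the stated order contradicts the simple trend.
The exception is (D): F's small 2p subshell makes the incoming electron feel strong e⁻–e⁻ repulsion, so Cl actually releases more energy on gaining an electron.

(D)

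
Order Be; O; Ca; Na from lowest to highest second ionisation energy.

Ca < Be < O < Na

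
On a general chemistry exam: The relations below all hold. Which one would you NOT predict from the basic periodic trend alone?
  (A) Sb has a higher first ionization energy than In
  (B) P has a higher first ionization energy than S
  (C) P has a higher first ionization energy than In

(B)

The general trend: first ionization energy increases across a period and decreases down a group.
(A) Sb (period 5, group 15) vs In (period 5, group 13): the stated order agrees with the simple trend.
(B) P (period 3, group 15) vs S (period 3, group 16): the stated order contradicts the simple trend.
(C) P (period 3, group 15) vs In (period 5, group 13): the stated order agrees with the simple trend.
The exception is (B): S (3p⁴) ionizes more easily than half-filled P (3p³) because the paired 3p electron in S is pushed out by e⁻–e⁻ repulsion.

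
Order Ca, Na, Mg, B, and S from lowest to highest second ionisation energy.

Ca < Mg < S < B < Na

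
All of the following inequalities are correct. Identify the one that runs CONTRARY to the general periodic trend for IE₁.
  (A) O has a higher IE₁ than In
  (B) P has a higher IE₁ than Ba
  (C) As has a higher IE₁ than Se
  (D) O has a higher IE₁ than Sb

(C)

The general trend: IE₁ increases across a period and decreases down a group.
(A) O (period 2, group 16) vs In (period 5, group 13): the stated order agrees with the simple trend.
(B) P (period 3, group 15) vs Ba (period 6, group 2): the stated order agrees with the simple trend.
(C) As (period 4, group 15) vs Se (period 4, group 16): the stated order contradicts the simple trend.
(D) O (period 2, group 16) vs Sb (period 5, group 15): the stated order agrees with the simple trend.
The exception is (C): Se (4p⁴) ionizes more easily than half-filled As (4p³).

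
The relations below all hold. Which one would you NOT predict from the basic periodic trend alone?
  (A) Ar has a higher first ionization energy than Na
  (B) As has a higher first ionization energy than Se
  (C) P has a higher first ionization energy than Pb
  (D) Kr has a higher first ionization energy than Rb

(B)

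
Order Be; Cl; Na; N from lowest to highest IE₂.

Be, Cl, N, Na

After 1 electron has been removed, what remains? Be⁺ still has 1 valence electron; Cl⁺ still has 6 valence electrons; Na⁺ is the bare [Ne] core; N⁺ still has 4 valence electrons.
Core electrons are held far more tightly than valence electrons, so Na tops the IE_2 order.
Valence configurations: Be⁺ [He]2s¹, Cl⁺ [Ne]3s²3p⁴, N⁺ [He]2s²2p².
Tabulated IE_2 (kJ/mol): Be 1757, Cl 2298, Na 4562, N 2856.
Hence IE_2: Be < Cl < N < Na.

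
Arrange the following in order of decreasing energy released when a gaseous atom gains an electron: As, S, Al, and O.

S > O > As > Al

O is in period 2, group 16; Al is in period 3, group 13; S is in period 3, group 16; As is in period 4, group 15.
Adding an electron releases more energy for atoms nearer the top right (short of the noble gases).
Neither a single period nor a single group — weigh both effects.
As > Al: period and group pull opposite ways; the across-period shift dominates (78 vs 42 kJ/mol).
O > As: both effects reinforce here, so O is clearly the higher of the two.
S > O: this pair runs against the simple trend — see the exception note.
Note the exception: S has a higher electron affinity than O, contrary to the simple trend — the compact 2p subshell of O repels the added electron more than S's larger 3p does.
For reference (kJ/mol): O 141, Al 42, S 200, As 78.
So from highest to lowest: S > O > As > Al.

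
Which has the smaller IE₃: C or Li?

The third ionization energy removes an electron from the +2 ion. For each element: C²⁺ still has 2 valence electrons; Li²⁺ is already 1 electron into the core.
Core electrons are held far more tightly than valence electrons, so Li tops the IE_3 order.
Tabulated IE_3 (kJ/mol): C 4620, Li 11815.
Overall IE_3 order: C < Li.

C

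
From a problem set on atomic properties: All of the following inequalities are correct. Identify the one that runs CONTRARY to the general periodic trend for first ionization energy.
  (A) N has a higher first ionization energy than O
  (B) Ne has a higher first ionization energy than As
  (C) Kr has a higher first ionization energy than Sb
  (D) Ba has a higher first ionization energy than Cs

The general trend: first ionization energy increases across a period and decreases down a group.
(A) N (period 2, group 15) vs O (period 2, group 16): the stated order contradicts the simple trend.
(B) Ne (period 2, group 18) vs As (period 4, group 15): the stated order agrees with the simple trend.
(C) Kr (period 4, group 18) vs Sb (period 5, group 15): the stated order agrees with the simple trend.
(D) Ba (period 6, group 2) vs Cs (period 6, group 1): the stated order agrees with the simple trend.
The exception is (A): pairing an electron in O's 2p⁴ costs repulsion energy, so O ionizes more easily than half-filled N (2p³).

(A)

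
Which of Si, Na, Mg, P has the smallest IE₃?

P

After 2 electrons have been removed, what remains? Si²⁺ still has 2 valence electrons; Na²⁺ is already 1 electron into the core; Mg²⁺ is the bare [Ne] core; P²⁺ still has 3 valence electrons.
Pulling an electron out of a noble-gas core costs far more than removing a remaining valence electron, so Na and Mg sit at the high end of IE_3.
Valence configurations: Si²⁺ [Ne]3s², P²⁺ [Ne]3s²3p¹.
P²⁺ loses a lone 3p electron whereas Si²⁺ must break into a filled 3s² pair, so IE_3(Si) > IE_3(P) even though P has the higher nuclear charge.
Approximate IE_3 values (kJ/mol): Si 3232, Na 6910, Mg 7733, P 2914.
So the third ionization energies run P < Si < Na < Mg.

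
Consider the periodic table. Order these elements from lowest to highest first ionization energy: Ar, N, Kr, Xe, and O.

N is in period 2, group 15; O is in period 2, group 16; Ar is in period 3, group 18; Kr is in period 4, group 18; Xe is in period 5, group 18.
Across a period the outer electron is held more tightly (higher IE₁); down a group it sits in a higher shell, more shielded, and comes off more easily.
Here both period and group differ, so the two effects have to be weighed against each other.
O > Xe: the two effects oppose for this pair; the down-group effect wins (1314 vs 1170 kJ/mol).
Kr > O: the two effects oppose for this pair; the across-period effect wins (1351 vs 1314 kJ/mol).
N > Kr: period and group pull opposite ways; the down-group shift dominates (1402 vs 1351 kJ/mol).
Ar > N: period and group pull opposite ways; the across-period shift dominates (1521 vs 1402 kJ/mol).
Note the exception: N has a higher first ionization energy than O, contrary to the simple trend — pairing an electron in O's 2p⁴ costs repulsion energy, so O ionizes more easily than half-filled N (2p³).
Approximate values (kJ/mol): N 1402, O 1314, Ar 1521, Kr 1351, Xe 1170.
So from lowest to highest: Xe < O < Kr < N < Ar.

Xe < O < Kr < N < Ar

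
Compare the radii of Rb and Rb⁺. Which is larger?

Forming Rb⁺ removes 1 electron from Rb. Fewer electrons for the same nuclear charge means less shielding and a higher Z_eff on the remaining electrons, and for main-group metals the entire outer shell is lost.
A cation is smaller than its parent atom: Rb⁺ < Rb.

Rb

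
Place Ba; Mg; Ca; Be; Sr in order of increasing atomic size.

Be < Mg < Ca < Sr < Ba

Be is in period 2, group 2; Mg is in period 3, group 2; Ca is in period 4, group 2; Sr is in period 5, group 2; Ba is in period 6, group 2.
Moving right in a period, electrons are added to the same shell under a stronger nuclear pull, so atoms get smaller; moving down, a new shell is opened and atoms get larger.
All are in group 2, so atomic radius increases down the group.
So from smallest to largest: Be < Mg < Ca < Sr < Ba.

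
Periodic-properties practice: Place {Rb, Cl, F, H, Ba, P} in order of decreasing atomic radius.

Rb, Ba, P, Cl, F, H

H is in period 1, group 1; F is in period 2, group 17; P is in period 3, group 15; Cl is in period 3, group 17; Rb is in period 5, group 1; Ba is in period 6, group 2.
Moving right in a period, electrons are added to the same shell under a stronger nuclear pull, so atoms get smaller; moving down, a new shell is opened and atoms get larger.
Here both period and group differ, so the two effects have to be weighed against each other.
F > H: period and group pull opposite ways; the down-group shift dominates (64 vs 32 pm).
Cl > F: they share group 17; the group trend gives Cl the larger value.
P > Cl: P lies to the left of Cl in period 3, so the across-period effect alone puts P larger.
Ba > P: relative to P, both the across-period and down-group shifts push Ba's atomic radius up.
Rb > Ba: period and group pull opposite ways; the across-period shift dominates (210 vs 196 pm).
Approximate values (pm): H 32, F 64, P 111, Cl 99, Rb 210, Ba 196.
So from largest to smallest: Rb > Ba > P > Cl > F > H.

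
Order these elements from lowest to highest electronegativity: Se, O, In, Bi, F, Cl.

In < Bi < Se < Cl < O < F

Smaller atoms with higher effective nuclear charge are more electronegative.
These span different periods and groups, so the two trends combine.
Bi > In: the two effects oppose for this pair; the across-period effect wins (2.02 vs 1.78).
Se > Bi: both effects reinforce here, so Se is clearly the higher of the two.
Cl > Se: both effects reinforce here, so Cl is clearly the higher of the two.
O > Cl: the two effects oppose for this pair; the down-group effect wins (3.44 vs 3.16).
F > O: both are in period 2; the period trend gives F the larger value.
Tabulated electronegativity (Pauling): O 3.44, F 3.98, Cl 3.16, Se 2.55, In 1.78, Bi 2.02.
So from lowest to highest: In < Bi < Se < Cl < O < F.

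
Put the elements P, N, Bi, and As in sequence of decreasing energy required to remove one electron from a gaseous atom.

N > P > As > Bi

N is in period 2, group 15; P is in period 3, group 15; As is in period 4, group 15; Bi is in period 6, group 15.
First ionization energy rises across a period (greater Z_eff holds electrons more tightly) and falls down a group (valence electrons are farther from the nucleus).
All are in group 15, so first ionization energy increases up the group.
So from highest to lowest: N > P > As > Bi.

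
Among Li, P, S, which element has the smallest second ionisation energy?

P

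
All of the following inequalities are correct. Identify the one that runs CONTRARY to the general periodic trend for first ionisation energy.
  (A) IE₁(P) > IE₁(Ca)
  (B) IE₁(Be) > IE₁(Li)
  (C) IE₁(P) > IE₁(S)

The general trend: first ionisation energy increases across a period and decreases down a group.
(A) P (period 3, group 15) vs Ca (period 4, group 2): the stated order agrees with the simple trend.
(B) Be (period 2, group 2) vs Li (period 2, group 1): the stated order agrees with the simple trend.
(C) P (period 3, group 15) vs S (period 3, group 16): the stated order contradicts the simple trend.
The exception is (C): S (3p⁴) ionizes more easily than half-filled P (3p³) because the paired 3p electron in S is pushed out by e⁻–e⁻ repulsion.

(C)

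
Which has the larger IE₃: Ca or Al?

Ca

The third ionization energy removes an electron from the +2 ion. For each element: Ca²⁺ is the bare [Ar] core; Al²⁺ still has 1 valence electron.
Core electrons are held far more tightly than valence electrons, so Ca tops the IE_3 order.
Approximate IE_3 values (kJ/mol): Ca 4912, Al 2745.
Putting it together, IE_3: Al < Ca.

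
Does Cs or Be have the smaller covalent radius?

Be

Be is in period 2, group 2; Cs is in period 6, group 1.
Atomic radius shrinks across a period as nuclear charge pulls the same shell inward, and grows down a group as new shells are added.
These span different periods and groups, so the two trends combine.
Cs > Be: both effects reinforce here, so Cs is clearly the larger of the two.
For reference (pm): Be 102, Cs 232.
So Be has the smaller covalent radius (Be < Cs).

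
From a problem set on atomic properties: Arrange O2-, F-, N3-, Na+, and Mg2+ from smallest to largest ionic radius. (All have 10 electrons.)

Mg2+, Na+, F-, O2-, N3-

All of these have 10 electrons, so size is governed by nuclear charge alone: the more protons, the stronger the pull on the same electron cloud, and the smaller the ion.
Nuclear charges: Mg2+ (Z=12), Na+ (Z=11), F- (Z=9), O2- (Z=8), N3- (Z=7).
Smallest to largest: Mg2+ < Na+ < F- < O2- < N3-.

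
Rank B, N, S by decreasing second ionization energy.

N > B > S

Consider each +1 ion: B⁺ still has 2 valence electrons; N⁺ still has 4 valence electrons; S⁺ still has 5 valence electrons.
All are still removing valence electrons, so compare the +1 ions as you would atoms: IE_2 generally rises across a period (higher Z_eff) and falls down a group (larger shell), subject to the usual subshell exceptions.
Valence configurations: B⁺ [He]2s², N⁺ [He]2s²2p², S⁺ [Ne]3s²3p³.
The numbers (kJ/mol): B 2427, N 2856, S 2252.
So the second ionization energies run S < B < N.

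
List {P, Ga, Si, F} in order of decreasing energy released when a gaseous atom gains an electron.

F is in period 2, group 17; Si is in period 3, group 14; P is in period 3, group 15; Ga is in period 4, group 13.
Atoms with high Z_eff and room in the valence shell (especially the halogens) have the most exothermic electron affinities.
These span different periods and groups, so the two trends combine.
P > Ga: both effects reinforce here, so P is clearly the higher of the two.
Si > P: this pair runs against the simple trend — see the exception note.
F > Si: both effects reinforce here, so F is clearly the higher of the two.
Note the exception: Si has a higher electron affinity than P, contrary to the simple trend — adding an electron to P's half-filled 3p³ is unfavourable, so Si (3p²) has the more exothermic EA.
Tabulated electron affinity (kJ/mol): F 328, Si 134, P 72, Ga 29.
So from highest to lowest: F > Si > P > Ga.

F > Si > P > Ga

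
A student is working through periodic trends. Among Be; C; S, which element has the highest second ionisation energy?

C

Consider each +1 ion: Be⁺ still has 1 valence electron; C⁺ still has 3 valence electrons; S⁺ still has 5 valence electrons.
All are still removing valence electrons, so compare the +1 ions as you would atoms: IE_2 generally rises across a period (higher Z_eff) and falls down a group (larger shell), subject to the usual subshell exceptions.
Valence configurations: Be⁺ [He]2s¹, C⁺ [He]2s²2p¹, S⁺ [Ne]3s²3p³.
Approximate IE_2 values (kJ/mol): Be 1757, C 2353, S 2252.
Putting it together, IE_2: Be < S < C.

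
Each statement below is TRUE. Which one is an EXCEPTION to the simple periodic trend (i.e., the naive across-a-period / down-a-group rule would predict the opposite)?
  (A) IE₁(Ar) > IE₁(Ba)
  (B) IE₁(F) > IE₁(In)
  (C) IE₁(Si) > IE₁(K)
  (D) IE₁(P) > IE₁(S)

The general trend: IE₁ increases across a period and decreases down a group.
(A) Ar (period 3, group 18) vs Ba (period 6, group 2): the stated order agrees with the simple trend.
(B) F (period 2, group 17) vs In (period 5, group 13): the stated order agrees with the simple trend.
(C) Si (period 3, group 14) vs K (period 4, group 1): the stated order agrees with the simple trend.
(D) P (period 3, group 15) vs S (period 3, group 16): the stated order contradicts the simple trend.
The exception is (D): S (3p⁴) ionizes more easily than half-filled P (3p³) because the paired 3p electron in S is pushed out by e⁻–e⁻ repulsion.

(D)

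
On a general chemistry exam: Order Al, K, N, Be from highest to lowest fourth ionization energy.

The fourth ionization energy removes an electron from the +3 ion. For each element: Al³⁺ is the bare [Ne] core; K³⁺ is already 2 electrons into the core; N³⁺ still has 2 valence electrons; Be³⁺ is already 1 electron into the core.
Usually core removal costs more than valence removal, but here the competition is close: a tightly held n=2 valence electron can cost more to remove than an n=3 core electron, so the actual values have to decide it.
Tabulated IE_4 (kJ/mol): Al 11577, K 5877, N 7475, Be 21007.
So the fourth ionization energies run K < N < Al < Be.

Be, Al, N, K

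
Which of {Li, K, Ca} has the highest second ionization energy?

Li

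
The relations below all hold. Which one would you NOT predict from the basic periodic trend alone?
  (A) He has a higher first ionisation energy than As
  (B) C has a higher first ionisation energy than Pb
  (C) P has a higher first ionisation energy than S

The general trend: first ionisation energy increases across a period and decreases down a group.
(A) He (period 1, group 18) vs As (period 4, group 15): the stated order agrees with the simple trend.
(B) C (period 2, group 14) vs Pb (period 6, group 14): the stated order agrees with the simple trend.
(C) P (period 3, group 15) vs S (period 3, group 16): the stated order contradicts the simple trend.
The exception is (C): S (3p⁴) ionizes more easily than half-filled P (3p³) because the paired 3p electron in S is pushed out by e⁻–e⁻ repulsion.

(C)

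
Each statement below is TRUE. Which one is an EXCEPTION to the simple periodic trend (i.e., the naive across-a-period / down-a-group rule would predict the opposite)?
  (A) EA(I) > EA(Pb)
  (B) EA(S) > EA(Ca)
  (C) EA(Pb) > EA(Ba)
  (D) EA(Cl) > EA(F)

The general trend: electron affinity increases across a period and decreases down a group.
(A) I (period 5, group 17) vs Pb (period 6, group 14): the stated order agrees with the simple trend.
(B) S (period 3, group 16) vs Ca (period 4, group 2): the stated order agrees with the simple trend.
(C) Pb (period 6, group 14) vs Ba (period 6, group 2): the stated order agrees with the simple trend.
(D) Cl (period 3, group 17) vs F (period 2, group 17): the stated order contradicts the simple trend.
The exception is (D): F's small 2p subshell makes the incoming electron feel strong e⁻–e⁻ repulsion, so Cl actually releases more energy on gaining an electron.

(D)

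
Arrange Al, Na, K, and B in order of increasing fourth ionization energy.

K, Na, Al, B

Consider each +3 ion: Al³⁺ is the bare [Ne] core; Na³⁺ is already 2 electrons into the core; K³⁺ is already 2 electrons into the core; B³⁺ is the bare [He] core.
All of these are removing an electron from a noble-gas core or deeper; the smaller core (lower principal quantum number) is held far more tightly, and within a period the higher nuclear charge binds the same core more tightly.
Approximate IE_4 values (kJ/mol): Al 11577, Na 9543, K 5877, B 25026.
Putting it together, IE_4: K < Na < Al < B.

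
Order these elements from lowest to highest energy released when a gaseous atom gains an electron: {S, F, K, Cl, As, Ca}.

F is in period 2, group 17; S is in period 3, group 16; Cl is in period 3, group 17; K is in period 4, group 1; Ca is in period 4, group 2; As is in period 4, group 15.
Electron affinity generally becomes more exothermic across a period toward the halogens and less exothermic down a group.
These span different periods and groups, so the two trends combine.
K > Ca: this pair runs against the simple trend — see the exception note.
As > K: As lies to the right of K in period 4, so the across-period effect alone puts As higher.
S > As: relative to As, both the across-period and down-group shifts push S's electron affinity up.
F > S: relative to S, both the across-period and down-group shifts push F's electron affinity up.
Cl > F: this pair runs against the simple trend — see the exception note.
Note the exception: K has a higher electron affinity than Ca, contrary to the simple trend — adding an electron to Ca (ns²) has to open a new, higher-energy np subshell, which is unfavourable.
Note the exception: Cl has a higher electron affinity than F, contrary to the simple trend — F's small 2p subshell makes the incoming electron feel strong e⁻–e⁻ repulsion, so Cl actually releases more energy on gaining an electron.
Tabulated electron affinity (kJ/mol): F 328, S 200, Cl 349, K 48, Ca 2, As 78.
So from lowest to highest: Ca < K < As < S < F < Cl.

Ca < K < As < S < F < Cl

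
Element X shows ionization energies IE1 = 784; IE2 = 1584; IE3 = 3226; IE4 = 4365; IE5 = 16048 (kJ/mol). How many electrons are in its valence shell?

4

Look for the largest jump between consecutive ionization energies: IE5/IE4 ≈ 3.7, far larger than any earlier ratio.
That jump marks the point where a core electron is being removed. So the atom has 4 valence electrons.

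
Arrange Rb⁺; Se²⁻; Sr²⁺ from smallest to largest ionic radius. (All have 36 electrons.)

Sr²⁺ < Rb⁺ < Se²⁻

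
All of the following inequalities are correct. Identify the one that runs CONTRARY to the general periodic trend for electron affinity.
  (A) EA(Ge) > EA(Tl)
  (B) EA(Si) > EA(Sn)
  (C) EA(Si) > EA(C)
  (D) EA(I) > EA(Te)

(C)

The general trend: electron affinity increases across a period and decreases down a group.
(A) Ge (period 4, group 14) vs Tl (period 6, group 13): the stated order agrees with the simple trend.
(B) Si (period 3, group 14) vs Sn (period 5, group 14): the stated order agrees with the simple trend.
(C) Si (period 3, group 14) vs C (period 2, group 14): the stated order contradicts the simple trend.
(D) I (period 5, group 17) vs Te (period 5, group 16): the stated order agrees with the simple trend.
The exception is (C): Si's larger, more diffuse 3p orbitals accept an added electron slightly more readily than C's compact 2p.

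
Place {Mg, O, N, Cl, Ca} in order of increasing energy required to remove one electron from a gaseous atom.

N is in period 2, group 15; O is in period 2, group 16; Mg is in period 3, group 2; Cl is in period 3, group 17; Ca is in period 4, group 2.
Removing the outermost electron gets harder across a period and easier down a group.
Neither a single period nor a single group — weigh both effects.
Mg > Ca: Mg sits above Ca in group 2, so the down-group effect alone puts Mg higher.
Cl > Mg: both are in period 3; the period trend gives Cl the larger value.
O > Cl: period and group pull opposite ways; the down-group shift dominates (1314 vs 1251 kJ/mol).
N > O: this pair runs against the simple trend — see the exception note.
Note the exception: N has a higher first ionization energy than O, contrary to the simple trend — pairing an electron in O's 2p⁴ costs repulsion energy, so O ionizes more easily than half-filled N (2p³).
Tabulated first ionization energy (kJ/mol): N 1402, O 1314, Mg 738, Cl 1251, Ca 590.
So from lowest to highest: Ca < Mg < Cl < O < N.

Ca, Mg, Cl, O, N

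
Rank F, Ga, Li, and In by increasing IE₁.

Li is in period 2, group 1; F is in period 2, group 17; Ga is in period 4, group 13; In is in period 5, group 13.
First ionization energy rises across a period (greater Z_eff holds electrons more tightly) and falls down a group (valence electrons are farther from the nucleus).
Neither a single period nor a single group — weigh both effects.
In > Li: period and group pull opposite ways; the across-period shift dominates (558 vs 520 kJ/mol).
Ga > In: Ga sits above In in group 13, so the down-group effect alone puts Ga higher.
F > Ga: both effects reinforce here, so F is clearly the higher of the two.
Approximate values (kJ/mol): Li 520, F 1681, Ga 579, In 558.
So from lowest to highest: Li < In < Ga < F.

Li, In, Ga, F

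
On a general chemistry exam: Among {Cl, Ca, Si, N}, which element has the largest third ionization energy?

Ca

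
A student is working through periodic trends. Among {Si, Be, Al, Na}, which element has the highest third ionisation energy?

After 2 electrons have been removed, what remains? Si²⁺ still has 2 valence electrons; Be²⁺ is the bare [He] core; Al²⁺ still has 1 valence electron; Na²⁺ is already 1 electron into the core.
Breaking into a closed-shell core is much more expensive than removing a leftover valence electron — Na and Be have the largest IE_3 here.
Valence configurations: Si²⁺ [Ne]3s², Al²⁺ [Ne]3s¹.
Tabulated IE_3 (kJ/mol): Si 3232, Be 14849, Al 2745, Na 6910.
So the third ionization energies run Al < Si < Na < Be.

Be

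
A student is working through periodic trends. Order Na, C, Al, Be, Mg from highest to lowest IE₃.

Be > Mg > Na > C > Al

IE_3 is the cost of taking one more electron from the +2 cation: Na²⁺ is already 1 electron into the core; C²⁺ still has 2 valence electrons; Al²⁺ still has 1 valence electron; Be²⁺ is the bare [He] core; Mg²⁺ is the bare [Ne] core.
Breaking into a closed-shell core is much more expensive than removing a leftover valence electron — Na, Mg and Be have the largest IE_3 here.
Valence configurations: C²⁺ [He]2s², Al²⁺ [Ne]3s¹.
Approximate IE_3 values (kJ/mol): Na 6910, C 4620, Al 2745, Be 14849, Mg 7733.
Hence IE_3: Al < C < Na < Mg < Be.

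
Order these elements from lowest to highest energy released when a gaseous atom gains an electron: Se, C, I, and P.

P < C < Se < I

C is in period 2, group 14; P is in period 3, group 15; Se is in period 4, group 16; I is in period 5, group 17.
Atoms with high Z_eff and room in the valence shell (especially the halogens) have the most exothermic electron affinities.
These sit on a diagonal, where the across-period and down-group effects partly cancel.
C > P: the two effects oppose for this pair; the down-group effect wins (122 vs 72 kJ/mol).
Se > C: the two effects oppose for this pair; the across-period effect wins (195 vs 122 kJ/mol).
I > Se: the two effects oppose for this pair; the across-period effect wins (295 vs 195 kJ/mol).
Tabulated electron affinity (kJ/mol): C 122, P 72, Se 195, I 295.
So from lowest to highest: P < C < Se < I.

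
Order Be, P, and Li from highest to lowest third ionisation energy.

Be, Li, P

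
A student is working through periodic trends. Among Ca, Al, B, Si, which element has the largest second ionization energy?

After 1 electron has been removed, what remains? Ca⁺ still has 1 valence electron; Al⁺ still has 2 valence electrons; B⁺ still has 2 valence electrons; Si⁺ still has 3 valence electrons.
All are still removing valence electrons, so compare the +1 ions as you would atoms: IE_2 generally rises across a period (higher Z_eff) and falls down a group (larger shell), subject to the usual subshell exceptions.
Valence configurations: Ca⁺ [Ar]4s¹, Al⁺ [Ne]3s², B⁺ [He]2s², Si⁺ [Ne]3s²3p¹.
Si⁺ loses a lone 3p electron whereas Al⁺ must break into a filled 3s² pair, so IE_2(Al) > IE_2(Si) even though Si has the higher nuclear charge.
Tabulated IE_2 (kJ/mol): Ca 1145, Al 1817, B 2427, Si 1577.
Overall IE_2 order: Ca < Si < Al < B.

B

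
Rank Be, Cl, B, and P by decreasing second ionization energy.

The second ionization energy removes an electron from the +1 ion. For each element: Be⁺ still has 1 valence electron; Cl⁺ still has 6 valence electrons; B⁺ still has 2 valence electrons; P⁺ still has 4 valence electrons.
All are still removing valence electrons, so compare the +1 ions as you would atoms: IE_2 generally rises across a period (higher Z_eff) and falls down a group (larger shell), subject to the usual subshell exceptions.
Valence configurations: Be⁺ [He]2s¹, Cl⁺ [Ne]3s²3p⁴, B⁺ [He]2s², P⁺ [Ne]3s²3p².
The numbers (kJ/mol): Be 1757, Cl 2298, B 2427, P 1907.
Putting it together, IE_2: Be < P < Cl < B.

B > Cl > P > Be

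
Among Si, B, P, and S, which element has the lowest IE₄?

Si

After 3 electrons have been removed, what remains? Si³⁺ still has 1 valence electron; B³⁺ is the bare [He] core; P³⁺ still has 2 valence electrons; S³⁺ still has 3 valence electrons.
Pulling an electron out of a noble-gas core costs far more than removing a remaining valence electron, so B sits at the high end of IE_4.
Valence configurations: Si³⁺ [Ne]3s¹, P³⁺ [Ne]3s², S³⁺ [Ne]3s²3p¹.
S³⁺ loses a lone 3p electron whereas P³⁺ must break into a filled 3s² pair, so IE_4(P) > IE_4(S) even though S has the higher nuclear charge.
Approximate IE_4 values (kJ/mol): Si 4356, B 25026, P 4964, S 4556.
So the fourth ionization energies run Si < S < P < B.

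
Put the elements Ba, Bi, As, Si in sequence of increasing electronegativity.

Ba < Si < Bi < As

Si is in period 3, group 14; As is in period 4, group 15; Ba is in period 6, group 2; Bi is in period 6, group 15.
Electronegativity increases across a period and decreases down a group, tracking effective nuclear charge and atomic size.
Neither a single period nor a single group — weigh both effects.
Si > Ba: relative to Ba, both the across-period and down-group shifts push Si's electronegativity up.
Bi > Si: the two effects oppose for this pair; the across-period effect wins (2.02 vs 1.90).
As > Bi: As sits above Bi in group 15, so the down-group effect alone puts As higher.
Approximate values (Pauling): Si 1.90, As 2.18, Ba 0.89, Bi 2.02.
So from lowest to highest: Ba < Si < Bi < As.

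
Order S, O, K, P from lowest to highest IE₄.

After 3 electrons have been removed, what remains? S³⁺ still has 3 valence electrons; O³⁺ still has 3 valence electrons; K³⁺ is already 2 electrons into the core; P³⁺ still has 2 valence electrons.
Usually core removal costs more than valence removal, but here the competition is close: a tightly held n=2 valence electron can cost more to remove than an n=3 core electron, so the actual values have to decide it.
Valence configurations: S³⁺ [Ne]3s²3p¹, O³⁺ [He]2s²2p¹, P³⁺ [Ne]3s².
S³⁺ loses a lone 3p electron whereas P³⁺ must break into a filled 3s² pair, so IE_4(P) > IE_4(S) even though S has the higher nuclear charge.
Tabulated IE_4 (kJ/mol): S 4556, O 7469, K 5877, P 4964.
So the fourth ionization energies run S < P < K < O.

S < P < K < O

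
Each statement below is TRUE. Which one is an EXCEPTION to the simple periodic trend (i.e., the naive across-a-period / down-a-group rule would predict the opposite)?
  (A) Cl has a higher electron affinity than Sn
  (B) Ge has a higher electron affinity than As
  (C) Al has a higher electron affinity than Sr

(B)

The general trend: electron affinity increases across a period and decreases down a group.
(A) Cl (period 3, group 17) vs Sn (period 5, group 14): the stated order agrees with the simple trend.
(B) Ge (period 4, group 14) vs As (period 4, group 15): the stated order contradicts the simple trend.
(C) Al (period 3, group 13) vs Sr (period 5, group 2): the stated order agrees with the simple trend.
The exception is (B): adding an electron to As's half-filled 4p³ is unfavourable, so Ge (4p²) has the more exothermic EA.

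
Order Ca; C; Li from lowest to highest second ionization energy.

Ca < C < Li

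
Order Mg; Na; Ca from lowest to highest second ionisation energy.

IE_2 is the cost of taking one more electron from the +1 cation: Mg⁺ still has 1 valence electron; Na⁺ is the bare [Ne] core; Ca⁺ still has 1 valence electron.
Core electrons are held far more tightly than valence electrons, so Na tops the IE_2 order.
Valence configurations: Mg⁺ [Ne]3s¹, Ca⁺ [Ar]4s¹.
The numbers (kJ/mol): Mg 1451, Na 4562, Ca 1145.
So the second ionization energies run Ca < Mg < Na.

Ca, Mg, Na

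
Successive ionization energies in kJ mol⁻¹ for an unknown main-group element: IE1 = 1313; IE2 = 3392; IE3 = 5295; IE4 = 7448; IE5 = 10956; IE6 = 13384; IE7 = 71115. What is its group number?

Group 16

Look for the largest jump between consecutive ionization energies: IE7/IE6 ≈ 5.3, far larger than any earlier ratio.
That jump marks the point where a core electron is being removed. So the atom has 6 valence electrons.
A main-group element with 6 valence electrons is in group 16.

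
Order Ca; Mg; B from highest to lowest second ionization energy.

B > Mg > Ca

IE_2 is the cost of taking one more electron from the +1 cation: Ca⁺ still has 1 valence electron; Mg⁺ still has 1 valence electron; B⁺ still has 2 valence electrons.
All are still removing valence electrons, so compare the +1 ions as you would atoms: IE_2 generally rises across a period (higher Z_eff) and falls down a group (larger shell), subject to the usual subshell exceptions.
Valence configurations: Ca⁺ [Ar]4s¹, Mg⁺ [Ne]3s¹, B⁺ [He]2s².
The numbers (kJ/mol): Ca 1145, Mg 1451, B 2427.
Hence IE_2: Ca < Mg < B.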